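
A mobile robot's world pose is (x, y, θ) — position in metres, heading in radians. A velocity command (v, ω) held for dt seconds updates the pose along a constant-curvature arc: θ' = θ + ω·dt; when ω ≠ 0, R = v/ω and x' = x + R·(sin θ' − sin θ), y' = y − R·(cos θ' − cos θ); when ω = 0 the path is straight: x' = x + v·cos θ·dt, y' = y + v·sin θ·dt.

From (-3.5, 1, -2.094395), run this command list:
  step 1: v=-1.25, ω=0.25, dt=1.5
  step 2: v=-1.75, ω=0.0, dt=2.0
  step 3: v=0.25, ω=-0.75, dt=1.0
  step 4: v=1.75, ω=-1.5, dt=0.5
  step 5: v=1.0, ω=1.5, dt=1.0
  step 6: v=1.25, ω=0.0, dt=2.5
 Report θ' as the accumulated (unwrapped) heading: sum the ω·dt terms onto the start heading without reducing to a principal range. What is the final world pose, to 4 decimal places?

step 1: θ'=-1.7194 (R=-5.0000) → pose (-2.8852, 2.7597, -1.7194)
step 2: θ'=-1.7194 (straight) → pose (-2.3670, 6.2212, -1.7194)
step 3: θ'=-2.4694 (R=-0.3333) → pose (-2.4891, 6.0097, -2.4694)
step 4: θ'=-3.2194 (R=-1.1667) → pose (-3.3063, 5.7594, -3.2194)
step 5: θ'=-1.7194 (R=0.6667) → pose (-4.0174, 5.1935, -1.7194)
step 6: θ'=-1.7194 (straight) → pose (-4.4801, 2.1029, -1.7194)

(-4.4801, 2.1029, -1.7194)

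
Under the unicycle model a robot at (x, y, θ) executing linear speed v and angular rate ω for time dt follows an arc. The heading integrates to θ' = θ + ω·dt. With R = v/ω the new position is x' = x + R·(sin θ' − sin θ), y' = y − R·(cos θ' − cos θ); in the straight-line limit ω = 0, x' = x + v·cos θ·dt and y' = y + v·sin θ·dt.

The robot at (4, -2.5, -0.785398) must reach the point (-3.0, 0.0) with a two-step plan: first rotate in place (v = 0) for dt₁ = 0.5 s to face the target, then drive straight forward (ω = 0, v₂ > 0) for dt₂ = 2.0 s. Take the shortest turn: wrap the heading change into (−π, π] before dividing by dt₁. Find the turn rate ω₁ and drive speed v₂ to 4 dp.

heading to target = atan2(0−-2.5, -3−4) = 2.7986
Δθ = wrap(2.7986 − -0.7854) = -2.6992; ω₁ = Δθ/dt₁ = -5.3984
distance = √((-3−4)² + (0−-2.5)²) = 7.4330; v₂ = distance/dt₂ = 3.7165

ω₁ = -5.3984, v₂ = 3.7165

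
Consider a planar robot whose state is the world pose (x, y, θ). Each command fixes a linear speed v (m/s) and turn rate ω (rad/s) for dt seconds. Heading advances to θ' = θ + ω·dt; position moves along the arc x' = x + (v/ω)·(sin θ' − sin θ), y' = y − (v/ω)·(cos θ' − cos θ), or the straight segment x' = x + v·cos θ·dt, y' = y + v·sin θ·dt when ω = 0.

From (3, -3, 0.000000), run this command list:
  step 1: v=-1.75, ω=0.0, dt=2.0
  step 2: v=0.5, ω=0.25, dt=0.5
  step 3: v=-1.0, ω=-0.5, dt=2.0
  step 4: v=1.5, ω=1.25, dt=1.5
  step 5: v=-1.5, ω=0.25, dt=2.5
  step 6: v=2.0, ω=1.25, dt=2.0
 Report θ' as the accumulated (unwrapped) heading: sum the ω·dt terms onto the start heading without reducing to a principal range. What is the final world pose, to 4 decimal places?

step 1: θ'=0.0000 (straight) → pose (-0.5000, -3.0000, 0.0000)
step 2: θ'=0.1250 (R=2.0000) → pose (-0.2507, -2.9844, 0.1250)
step 3: θ'=-0.8750 (R=2.0000) → pose (-2.0351, -2.2820, -0.8750)
step 4: θ'=1.0000 (R=1.2000) → pose (-0.1043, -2.1612, 1.0000)
step 5: θ'=1.6250 (R=-6.0000) → pose (-1.0466, -5.7280, 1.6250)
step 6: θ'=4.1250 (R=1.6000) → pose (-3.9761, -4.9280, 4.1250)

(-3.9761, -4.9280, 4.1250)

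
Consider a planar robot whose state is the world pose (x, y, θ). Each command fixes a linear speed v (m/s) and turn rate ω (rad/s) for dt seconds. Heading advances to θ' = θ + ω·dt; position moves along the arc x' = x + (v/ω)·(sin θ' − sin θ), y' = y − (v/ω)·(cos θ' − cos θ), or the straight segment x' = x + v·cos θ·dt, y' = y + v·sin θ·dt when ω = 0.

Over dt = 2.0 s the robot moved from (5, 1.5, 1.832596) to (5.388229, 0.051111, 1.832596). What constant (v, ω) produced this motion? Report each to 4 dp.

v = -0.7500, ω = 0.0000

Δθ = 1.832596 − 1.832596 = 0.000000
ω = Δθ/dt = 0.000000/2.0 = 0.0000
ω = 0 → v = (Δx·cos θ + Δy·sin θ)/dt = -0.7500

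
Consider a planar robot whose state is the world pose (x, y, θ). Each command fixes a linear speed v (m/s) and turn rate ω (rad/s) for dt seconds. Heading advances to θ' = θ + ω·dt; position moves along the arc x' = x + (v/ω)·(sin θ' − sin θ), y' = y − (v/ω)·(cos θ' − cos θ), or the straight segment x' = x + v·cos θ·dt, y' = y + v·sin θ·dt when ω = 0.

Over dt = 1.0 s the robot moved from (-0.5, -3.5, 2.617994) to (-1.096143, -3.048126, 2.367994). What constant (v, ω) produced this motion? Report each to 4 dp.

v = 0.7500, ω = -0.2500

Δθ = 2.367994 − 2.617994 = -0.250000
ω = Δθ/dt = -0.250000/1.0 = -0.2500
R = Δx/(sin θ' − sin θ) = -3.0000
v = R·ω = -3.0000·-0.2500 = 0.7500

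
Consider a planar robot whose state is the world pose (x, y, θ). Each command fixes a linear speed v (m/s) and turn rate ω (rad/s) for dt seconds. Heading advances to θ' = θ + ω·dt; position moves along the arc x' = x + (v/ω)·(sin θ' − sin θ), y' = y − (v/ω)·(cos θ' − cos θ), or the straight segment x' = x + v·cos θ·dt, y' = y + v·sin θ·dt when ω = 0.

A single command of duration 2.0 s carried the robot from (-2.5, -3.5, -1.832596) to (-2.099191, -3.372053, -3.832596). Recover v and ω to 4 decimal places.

Δθ = -3.832596 − -1.832596 = -2.000000
ω = Δθ/dt = -2.000000/2.0 = -1.0000
R = Δx/(sin θ' − sin θ) = 0.2500
v = R·ω = 0.2500·-1.0000 = -0.2500

v = -0.2500, ω = -1.0000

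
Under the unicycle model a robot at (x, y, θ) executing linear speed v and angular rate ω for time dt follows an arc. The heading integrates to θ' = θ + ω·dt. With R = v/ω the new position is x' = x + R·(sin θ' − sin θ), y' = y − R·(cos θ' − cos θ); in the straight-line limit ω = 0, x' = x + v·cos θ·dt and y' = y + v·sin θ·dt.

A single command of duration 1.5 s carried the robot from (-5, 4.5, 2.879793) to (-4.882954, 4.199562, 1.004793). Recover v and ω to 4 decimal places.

Δθ = 1.004793 − 2.879793 = -1.875000
ω = Δθ/dt = -1.875000/1.5 = -1.2500
R = −Δy/(cos θ' − cos θ) = 0.2000
v = R·ω = 0.2000·-1.2500 = -0.2500

v = -0.2500, ω = -1.2500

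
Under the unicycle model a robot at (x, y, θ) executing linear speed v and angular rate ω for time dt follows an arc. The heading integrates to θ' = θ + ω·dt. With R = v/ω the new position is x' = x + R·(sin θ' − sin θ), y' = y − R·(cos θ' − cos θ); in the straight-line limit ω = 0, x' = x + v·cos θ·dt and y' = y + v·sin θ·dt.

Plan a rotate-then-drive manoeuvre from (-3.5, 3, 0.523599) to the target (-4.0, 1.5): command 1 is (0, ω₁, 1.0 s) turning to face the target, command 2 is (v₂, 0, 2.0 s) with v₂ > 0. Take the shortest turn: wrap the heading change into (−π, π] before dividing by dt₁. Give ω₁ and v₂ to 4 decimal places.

heading to target = atan2(1.5−3, -4−-3.5) = -1.8925
Δθ = wrap(-1.8925 − 0.5236) = -2.4161; ω₁ = Δθ/dt₁ = -2.4161
distance = √((-4−-3.5)² + (1.5−3)²) = 1.5811; v₂ = distance/dt₂ = 0.7906

ω₁ = -2.4161, v₂ = 0.7906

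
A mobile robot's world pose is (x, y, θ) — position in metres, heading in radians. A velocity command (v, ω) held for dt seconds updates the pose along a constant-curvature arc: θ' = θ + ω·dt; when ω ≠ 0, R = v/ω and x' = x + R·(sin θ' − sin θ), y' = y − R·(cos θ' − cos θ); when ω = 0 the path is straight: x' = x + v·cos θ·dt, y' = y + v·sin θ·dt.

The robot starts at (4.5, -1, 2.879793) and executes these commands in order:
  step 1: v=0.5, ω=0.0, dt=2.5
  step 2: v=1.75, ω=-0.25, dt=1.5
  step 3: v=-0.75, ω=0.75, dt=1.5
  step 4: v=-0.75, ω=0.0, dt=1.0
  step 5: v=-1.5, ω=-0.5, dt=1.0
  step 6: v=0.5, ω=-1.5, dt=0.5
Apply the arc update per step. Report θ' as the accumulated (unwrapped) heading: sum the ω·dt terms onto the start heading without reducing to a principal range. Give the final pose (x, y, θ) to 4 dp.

(3.8844, 1.1720, 2.3798)

step 1: θ'=2.8798 (straight) → pose (3.2926, -0.6765, 2.8798)
step 2: θ'=2.5048 (R=-7.0000) → pose (0.9420, 0.4570, 2.5048)
step 3: θ'=3.6298 (R=-1.0000) → pose (2.0056, 0.3778, 3.6298)
step 4: θ'=3.6298 (straight) → pose (2.6680, 0.7296, 3.6298)
step 5: θ'=3.1298 (R=3.0000) → pose (4.1105, 1.0798, 3.1298)
step 6: θ'=2.3798 (R=-0.3333) → pose (3.8844, 1.1720, 2.3798)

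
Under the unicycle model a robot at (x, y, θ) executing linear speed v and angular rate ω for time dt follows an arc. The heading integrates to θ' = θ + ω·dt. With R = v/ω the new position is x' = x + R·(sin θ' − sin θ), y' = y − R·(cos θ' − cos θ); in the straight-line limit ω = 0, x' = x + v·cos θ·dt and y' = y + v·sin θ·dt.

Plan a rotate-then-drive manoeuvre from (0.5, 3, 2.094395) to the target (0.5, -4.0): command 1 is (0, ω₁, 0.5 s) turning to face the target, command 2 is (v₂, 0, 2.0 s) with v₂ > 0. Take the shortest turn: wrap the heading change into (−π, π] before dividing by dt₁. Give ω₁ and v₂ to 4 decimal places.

heading to target = atan2(-4−3, 0.5−0.5) = -1.5708
Δθ = wrap(-1.5708 − 2.0944) = 2.6180; ω₁ = Δθ/dt₁ = 5.2360
distance = √((0.5−0.5)² + (-4−3)²) = 7.0000; v₂ = distance/dt₂ = 3.5000

ω₁ = 5.2360, v₂ = 3.5000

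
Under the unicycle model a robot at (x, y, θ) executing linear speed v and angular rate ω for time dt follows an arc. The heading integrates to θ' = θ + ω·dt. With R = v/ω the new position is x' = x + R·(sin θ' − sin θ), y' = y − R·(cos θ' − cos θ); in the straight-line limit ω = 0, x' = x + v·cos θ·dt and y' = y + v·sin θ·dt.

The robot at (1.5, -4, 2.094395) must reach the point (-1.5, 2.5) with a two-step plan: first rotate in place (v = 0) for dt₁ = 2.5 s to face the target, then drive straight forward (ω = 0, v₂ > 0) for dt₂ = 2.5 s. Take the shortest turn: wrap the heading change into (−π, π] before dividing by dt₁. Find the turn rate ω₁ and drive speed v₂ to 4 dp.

heading to target = atan2(2.5−-4, -1.5−1.5) = 2.0032
Δθ = wrap(2.0032 − 2.0944) = -0.0912; ω₁ = Δθ/dt₁ = -0.0365
distance = √((-1.5−1.5)² + (2.5−-4)²) = 7.1589; v₂ = distance/dt₂ = 2.8636

ω₁ = -0.0365, v₂ = 2.8636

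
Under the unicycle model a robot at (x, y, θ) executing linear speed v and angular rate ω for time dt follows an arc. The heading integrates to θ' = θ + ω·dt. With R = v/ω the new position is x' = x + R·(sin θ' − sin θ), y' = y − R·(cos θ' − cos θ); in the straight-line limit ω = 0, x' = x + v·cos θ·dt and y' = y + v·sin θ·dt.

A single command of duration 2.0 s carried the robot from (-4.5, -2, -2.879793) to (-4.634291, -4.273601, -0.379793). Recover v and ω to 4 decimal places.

v = 1.5000, ω = 1.2500

Δθ = -0.379793 − -2.879793 = 2.500000
ω = Δθ/dt = 2.500000/2.0 = 1.2500
R = −Δy/(cos θ' − cos θ) = 1.2000
v = R·ω = 1.2000·1.2500 = 1.5000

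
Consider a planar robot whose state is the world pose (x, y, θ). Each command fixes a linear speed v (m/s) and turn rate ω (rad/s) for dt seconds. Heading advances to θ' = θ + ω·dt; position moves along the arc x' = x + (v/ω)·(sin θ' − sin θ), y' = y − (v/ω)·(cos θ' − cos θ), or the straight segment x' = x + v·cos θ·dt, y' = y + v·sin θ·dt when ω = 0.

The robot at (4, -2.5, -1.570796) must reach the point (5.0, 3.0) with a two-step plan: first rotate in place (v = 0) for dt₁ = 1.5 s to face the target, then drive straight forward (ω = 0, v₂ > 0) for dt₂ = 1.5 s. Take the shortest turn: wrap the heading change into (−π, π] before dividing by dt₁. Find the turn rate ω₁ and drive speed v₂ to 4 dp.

heading to target = atan2(3−-2.5, 5−4) = 1.3909
Δθ = wrap(1.3909 − -1.5708) = 2.9617; ω₁ = Δθ/dt₁ = 1.9745
distance = √((5−4)² + (3−-2.5)²) = 5.5902; v₂ = distance/dt₂ = 3.7268

ω₁ = 1.9745, v₂ = 3.7268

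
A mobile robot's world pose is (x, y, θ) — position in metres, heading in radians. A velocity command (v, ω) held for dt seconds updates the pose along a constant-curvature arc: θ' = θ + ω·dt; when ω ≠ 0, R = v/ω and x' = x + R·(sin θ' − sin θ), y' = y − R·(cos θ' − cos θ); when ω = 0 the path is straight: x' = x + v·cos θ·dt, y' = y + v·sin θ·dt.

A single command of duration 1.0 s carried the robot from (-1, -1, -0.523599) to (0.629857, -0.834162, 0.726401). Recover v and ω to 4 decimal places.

Δθ = 0.726401 − -0.523599 = 1.250000
ω = Δθ/dt = 1.250000/1.0 = 1.2500
R = Δx/(sin θ' − sin θ) = 1.4000
v = R·ω = 1.4000·1.2500 = 1.7500

v = 1.7500, ω = 1.2500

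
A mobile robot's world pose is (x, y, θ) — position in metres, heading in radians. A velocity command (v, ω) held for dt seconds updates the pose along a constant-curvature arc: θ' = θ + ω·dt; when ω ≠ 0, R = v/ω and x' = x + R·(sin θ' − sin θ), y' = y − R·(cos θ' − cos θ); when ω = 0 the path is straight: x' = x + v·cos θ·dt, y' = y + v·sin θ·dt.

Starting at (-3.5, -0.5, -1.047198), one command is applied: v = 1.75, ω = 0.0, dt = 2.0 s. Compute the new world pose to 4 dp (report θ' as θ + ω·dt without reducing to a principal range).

(-1.7500, -3.5311, -1.0472)

θ' = -1.0472 + 0.0·2.0 = -1.0472
ω = 0 → straight: x' = -3.5 + 1.75·cos(-1.0472)·2.0 = -1.7500
y' = -0.5 + 1.75·sin(-1.0472)·2.0 = -3.5311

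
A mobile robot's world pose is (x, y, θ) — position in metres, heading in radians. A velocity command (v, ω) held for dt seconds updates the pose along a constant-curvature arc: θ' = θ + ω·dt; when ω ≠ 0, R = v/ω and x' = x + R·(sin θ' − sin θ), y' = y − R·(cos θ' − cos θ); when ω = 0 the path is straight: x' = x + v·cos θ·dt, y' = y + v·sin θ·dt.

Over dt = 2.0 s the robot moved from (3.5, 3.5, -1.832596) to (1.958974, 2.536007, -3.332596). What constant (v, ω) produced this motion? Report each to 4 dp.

Δθ = -3.332596 − -1.832596 = -1.500000
ω = Δθ/dt = -1.500000/2.0 = -0.7500
R = Δx/(sin θ' − sin θ) = -1.3333
v = R·ω = -1.3333·-0.7500 = 1.0000

v = 1.0000, ω = -0.7500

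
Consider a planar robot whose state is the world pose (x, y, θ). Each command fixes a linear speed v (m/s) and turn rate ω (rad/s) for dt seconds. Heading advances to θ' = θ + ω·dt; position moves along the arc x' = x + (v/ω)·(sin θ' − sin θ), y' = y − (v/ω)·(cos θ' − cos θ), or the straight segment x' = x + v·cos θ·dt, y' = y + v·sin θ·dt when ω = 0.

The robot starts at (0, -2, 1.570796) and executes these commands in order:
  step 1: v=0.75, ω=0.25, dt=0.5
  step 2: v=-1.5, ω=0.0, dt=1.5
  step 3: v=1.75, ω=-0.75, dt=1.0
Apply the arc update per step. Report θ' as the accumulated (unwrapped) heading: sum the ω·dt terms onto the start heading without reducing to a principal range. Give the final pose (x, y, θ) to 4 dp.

step 1: θ'=1.6958 (R=3.0000) → pose (-0.0234, -1.6260, 1.6958)
step 2: θ'=1.6958 (straight) → pose (0.2571, -3.8584, 1.6958)
step 3: θ'=0.9458 (R=-2.3333) → pose (0.6800, -2.2023, 0.9458)

(0.6800, -2.2023, 0.9458)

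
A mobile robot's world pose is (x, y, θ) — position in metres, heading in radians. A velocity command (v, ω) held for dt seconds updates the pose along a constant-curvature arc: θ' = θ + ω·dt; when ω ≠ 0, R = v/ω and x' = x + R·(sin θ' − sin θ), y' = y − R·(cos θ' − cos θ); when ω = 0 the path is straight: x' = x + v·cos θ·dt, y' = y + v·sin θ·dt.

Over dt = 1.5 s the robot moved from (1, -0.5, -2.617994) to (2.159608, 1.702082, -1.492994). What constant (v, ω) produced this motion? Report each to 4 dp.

Δθ = -1.492994 − -2.617994 = 1.125000
ω = Δθ/dt = 1.125000/1.5 = 0.7500
R = −Δy/(cos θ' − cos θ) = -2.3333
v = R·ω = -2.3333·0.7500 = -1.7500

v = -1.7500, ω = 0.7500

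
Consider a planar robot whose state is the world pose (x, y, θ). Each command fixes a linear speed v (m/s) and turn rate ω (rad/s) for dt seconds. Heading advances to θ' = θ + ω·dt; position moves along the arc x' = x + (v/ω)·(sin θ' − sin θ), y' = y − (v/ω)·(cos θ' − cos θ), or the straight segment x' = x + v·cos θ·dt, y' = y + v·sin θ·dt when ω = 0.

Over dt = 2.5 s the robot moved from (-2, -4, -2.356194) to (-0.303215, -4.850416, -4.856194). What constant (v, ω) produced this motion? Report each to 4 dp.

v = -1.0000, ω = -1.0000

Δθ = -4.856194 − -2.356194 = -2.500000
ω = Δθ/dt = -2.500000/2.5 = -1.0000
R = Δx/(sin θ' − sin θ) = 1.0000
v = R·ω = 1.0000·-1.0000 = -1.0000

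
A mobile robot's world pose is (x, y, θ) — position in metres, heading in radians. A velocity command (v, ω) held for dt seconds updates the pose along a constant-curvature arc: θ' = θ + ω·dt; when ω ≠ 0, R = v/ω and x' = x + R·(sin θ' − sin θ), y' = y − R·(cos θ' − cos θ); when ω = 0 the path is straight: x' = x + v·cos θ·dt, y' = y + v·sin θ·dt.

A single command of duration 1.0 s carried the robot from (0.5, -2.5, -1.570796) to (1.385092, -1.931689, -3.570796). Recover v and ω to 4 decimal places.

v = -1.2500, ω = -2.0000

Δθ = -3.570796 − -1.570796 = -2.000000
ω = Δθ/dt = -2.000000/1.0 = -2.0000
R = Δx/(sin θ' − sin θ) = 0.6250
v = R·ω = 0.6250·-2.0000 = -1.2500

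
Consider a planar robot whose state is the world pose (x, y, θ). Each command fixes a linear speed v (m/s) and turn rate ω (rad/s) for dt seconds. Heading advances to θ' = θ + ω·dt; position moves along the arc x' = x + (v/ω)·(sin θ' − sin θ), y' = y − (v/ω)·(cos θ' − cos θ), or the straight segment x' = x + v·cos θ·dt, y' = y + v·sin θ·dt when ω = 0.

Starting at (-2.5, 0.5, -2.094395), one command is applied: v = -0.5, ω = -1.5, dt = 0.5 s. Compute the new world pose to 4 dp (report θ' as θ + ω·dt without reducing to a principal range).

θ' = -2.0944 + -1.5·0.5 = -2.8444
R = v/ω = -0.5/-1.5 = 0.3333
x' = -2.5 + 0.3333·(sin -2.8444 − sin -2.0944) = -2.3089
y' = 0.5 − 0.3333·(cos -2.8444 − cos -2.0944) = 0.6521

(-2.3089, 0.6521, -2.8444)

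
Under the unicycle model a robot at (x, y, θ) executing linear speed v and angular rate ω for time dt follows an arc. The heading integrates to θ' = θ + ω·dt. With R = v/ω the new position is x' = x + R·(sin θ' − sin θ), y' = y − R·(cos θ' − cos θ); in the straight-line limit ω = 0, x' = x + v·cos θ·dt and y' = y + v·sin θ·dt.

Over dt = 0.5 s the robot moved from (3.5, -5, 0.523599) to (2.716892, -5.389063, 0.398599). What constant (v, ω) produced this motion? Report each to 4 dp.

v = -1.7500, ω = -0.2500

Δθ = 0.398599 − 0.523599 = -0.125000
ω = Δθ/dt = -0.125000/0.5 = -0.2500
R = Δx/(sin θ' − sin θ) = 7.0000
v = R·ω = 7.0000·-0.2500 = -1.7500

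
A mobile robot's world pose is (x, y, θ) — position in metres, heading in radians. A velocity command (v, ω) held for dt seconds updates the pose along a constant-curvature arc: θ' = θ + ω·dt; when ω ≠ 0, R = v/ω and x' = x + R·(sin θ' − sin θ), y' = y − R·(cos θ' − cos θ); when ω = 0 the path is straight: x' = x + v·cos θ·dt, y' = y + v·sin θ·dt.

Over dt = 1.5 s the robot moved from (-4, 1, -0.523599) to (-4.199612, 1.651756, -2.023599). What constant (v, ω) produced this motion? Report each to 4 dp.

Δθ = -2.023599 − -0.523599 = -1.500000
ω = Δθ/dt = -1.500000/1.5 = -1.0000
R = −Δy/(cos θ' − cos θ) = 0.5000
v = R·ω = 0.5000·-1.0000 = -0.5000

v = -0.5000, ω = -1.0000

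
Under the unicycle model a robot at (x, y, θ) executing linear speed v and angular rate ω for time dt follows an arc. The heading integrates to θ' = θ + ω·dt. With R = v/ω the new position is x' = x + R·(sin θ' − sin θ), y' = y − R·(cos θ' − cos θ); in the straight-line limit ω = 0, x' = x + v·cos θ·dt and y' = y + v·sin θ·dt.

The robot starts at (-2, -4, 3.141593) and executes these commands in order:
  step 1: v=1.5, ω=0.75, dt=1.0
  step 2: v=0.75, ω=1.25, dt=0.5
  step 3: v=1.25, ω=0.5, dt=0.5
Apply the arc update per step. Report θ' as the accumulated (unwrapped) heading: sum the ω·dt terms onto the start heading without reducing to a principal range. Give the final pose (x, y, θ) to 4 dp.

(-3.5869, -5.4807, 4.7666)

step 1: θ'=3.8916 (R=2.0000) → pose (-3.3633, -4.5366, 3.8916)
step 2: θ'=4.5166 (R=0.6000) → pose (-3.5428, -4.8589, 4.5166)
step 3: θ'=4.7666 (R=2.5000) → pose (-3.5869, -5.4807, 4.7666)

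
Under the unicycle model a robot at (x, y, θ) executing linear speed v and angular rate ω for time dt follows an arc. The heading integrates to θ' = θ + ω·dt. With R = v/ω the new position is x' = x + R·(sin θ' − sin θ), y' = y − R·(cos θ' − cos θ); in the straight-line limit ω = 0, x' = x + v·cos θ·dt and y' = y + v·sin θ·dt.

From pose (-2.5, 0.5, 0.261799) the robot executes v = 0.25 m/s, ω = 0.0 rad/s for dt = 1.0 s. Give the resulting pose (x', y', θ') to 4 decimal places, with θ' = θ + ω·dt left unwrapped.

(-2.2585, 0.5647, 0.2618)

θ' = 0.2618 + 0.0·1.0 = 0.2618
ω = 0 → straight: x' = -2.5 + 0.25·cos(0.2618)·1.0 = -2.2585
y' = 0.5 + 0.25·sin(0.2618)·1.0 = 0.5647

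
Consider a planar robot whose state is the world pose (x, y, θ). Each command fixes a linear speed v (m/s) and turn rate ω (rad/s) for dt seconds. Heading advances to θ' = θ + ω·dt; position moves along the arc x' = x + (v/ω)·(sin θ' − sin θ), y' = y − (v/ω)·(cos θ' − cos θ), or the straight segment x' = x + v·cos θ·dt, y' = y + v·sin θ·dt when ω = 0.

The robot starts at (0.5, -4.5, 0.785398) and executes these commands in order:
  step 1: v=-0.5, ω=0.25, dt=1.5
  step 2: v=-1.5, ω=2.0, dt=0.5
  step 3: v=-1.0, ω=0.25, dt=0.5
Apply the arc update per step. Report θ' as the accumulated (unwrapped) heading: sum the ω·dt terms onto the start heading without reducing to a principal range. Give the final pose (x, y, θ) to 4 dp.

step 1: θ'=1.1604 (R=-2.0000) → pose (0.0803, -5.1163, 1.1604)
step 2: θ'=2.1604 (R=-0.7500) → pose (0.1446, -5.8325, 2.1604)
step 3: θ'=2.2854 (R=-4.0000) → pose (0.4479, -6.2297, 2.2854)

(0.4479, -6.2297, 2.2854)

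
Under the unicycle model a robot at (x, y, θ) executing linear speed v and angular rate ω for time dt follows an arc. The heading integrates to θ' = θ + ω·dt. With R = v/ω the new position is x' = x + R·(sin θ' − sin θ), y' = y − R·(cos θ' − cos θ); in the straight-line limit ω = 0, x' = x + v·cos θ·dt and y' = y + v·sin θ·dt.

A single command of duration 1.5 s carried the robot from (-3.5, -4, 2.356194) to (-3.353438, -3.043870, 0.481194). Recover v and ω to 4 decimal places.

Δθ = 0.481194 − 2.356194 = -1.875000
ω = Δθ/dt = -1.875000/1.5 = -1.2500
R = −Δy/(cos θ' − cos θ) = -0.6000
v = R·ω = -0.6000·-1.2500 = 0.7500

v = 0.7500, ω = -1.2500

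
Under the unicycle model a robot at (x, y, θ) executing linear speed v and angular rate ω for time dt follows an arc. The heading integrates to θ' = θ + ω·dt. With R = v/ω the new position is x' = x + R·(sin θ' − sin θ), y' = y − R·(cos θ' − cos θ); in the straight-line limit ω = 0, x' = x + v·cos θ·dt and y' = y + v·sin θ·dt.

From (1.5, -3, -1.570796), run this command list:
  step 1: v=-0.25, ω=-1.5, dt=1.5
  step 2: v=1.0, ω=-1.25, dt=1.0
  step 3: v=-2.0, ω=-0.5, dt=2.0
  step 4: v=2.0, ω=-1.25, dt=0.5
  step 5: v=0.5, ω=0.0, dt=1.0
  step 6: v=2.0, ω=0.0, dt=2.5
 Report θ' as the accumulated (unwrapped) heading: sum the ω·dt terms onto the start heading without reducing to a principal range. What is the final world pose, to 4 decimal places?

(4.6394, -6.7781, -6.6958)

step 1: θ'=-3.8208 (R=0.1667) → pose (1.7714, -2.8703, -3.8208)
step 2: θ'=-5.0708 (R=-0.8000) → pose (1.5247, -1.9672, -5.0708)
step 3: θ'=-6.0708 (R=4.0000) → pose (-1.3779, -4.4742, -6.0708)
step 4: θ'=-6.6958 (R=-1.6000) → pose (-0.3990, -4.5725, -6.6958)
step 5: θ'=-6.6958 (straight) → pose (0.0590, -4.7731, -6.6958)
step 6: θ'=-6.6958 (straight) → pose (4.6394, -6.7781, -6.6958)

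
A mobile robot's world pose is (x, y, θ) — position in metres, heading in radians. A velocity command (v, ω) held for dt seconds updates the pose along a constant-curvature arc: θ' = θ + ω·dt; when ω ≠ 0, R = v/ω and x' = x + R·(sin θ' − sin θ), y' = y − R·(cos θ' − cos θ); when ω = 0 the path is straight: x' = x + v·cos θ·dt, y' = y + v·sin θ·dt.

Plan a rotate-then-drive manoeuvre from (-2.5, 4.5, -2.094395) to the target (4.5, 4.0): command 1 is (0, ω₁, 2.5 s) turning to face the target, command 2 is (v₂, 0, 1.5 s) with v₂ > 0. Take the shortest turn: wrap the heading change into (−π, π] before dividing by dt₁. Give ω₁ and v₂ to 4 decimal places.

heading to target = atan2(4−4.5, 4.5−-2.5) = -0.0713
Δθ = wrap(-0.0713 − -2.0944) = 2.0231; ω₁ = Δθ/dt₁ = 0.8092
distance = √((4.5−-2.5)² + (4−4.5)²) = 7.0178; v₂ = distance/dt₂ = 4.6786

ω₁ = 0.8092, v₂ = 4.6786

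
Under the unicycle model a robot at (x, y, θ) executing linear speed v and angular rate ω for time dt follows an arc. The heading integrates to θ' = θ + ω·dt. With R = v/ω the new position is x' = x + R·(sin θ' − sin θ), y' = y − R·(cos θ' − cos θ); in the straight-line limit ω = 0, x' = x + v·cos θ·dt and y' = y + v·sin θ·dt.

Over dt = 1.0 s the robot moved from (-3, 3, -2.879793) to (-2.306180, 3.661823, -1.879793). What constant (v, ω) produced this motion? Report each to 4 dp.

Δθ = -1.879793 − -2.879793 = 1.000000
ω = Δθ/dt = 1.000000/1.0 = 1.0000
R = Δx/(sin θ' − sin θ) = -1.0000
v = R·ω = -1.0000·1.0000 = -1.0000

v = -1.0000, ω = 1.0000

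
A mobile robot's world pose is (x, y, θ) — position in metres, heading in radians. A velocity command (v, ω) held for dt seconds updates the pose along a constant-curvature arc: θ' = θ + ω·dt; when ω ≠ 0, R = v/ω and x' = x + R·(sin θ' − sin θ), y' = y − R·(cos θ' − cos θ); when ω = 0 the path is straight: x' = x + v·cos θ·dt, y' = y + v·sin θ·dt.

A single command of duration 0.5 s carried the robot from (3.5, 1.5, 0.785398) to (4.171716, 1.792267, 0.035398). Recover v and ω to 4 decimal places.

Δθ = 0.035398 − 0.785398 = -0.750000
ω = Δθ/dt = -0.750000/0.5 = -1.5000
R = Δx/(sin θ' − sin θ) = -1.0000
v = R·ω = -1.0000·-1.5000 = 1.5000

v = 1.5000, ω = -1.5000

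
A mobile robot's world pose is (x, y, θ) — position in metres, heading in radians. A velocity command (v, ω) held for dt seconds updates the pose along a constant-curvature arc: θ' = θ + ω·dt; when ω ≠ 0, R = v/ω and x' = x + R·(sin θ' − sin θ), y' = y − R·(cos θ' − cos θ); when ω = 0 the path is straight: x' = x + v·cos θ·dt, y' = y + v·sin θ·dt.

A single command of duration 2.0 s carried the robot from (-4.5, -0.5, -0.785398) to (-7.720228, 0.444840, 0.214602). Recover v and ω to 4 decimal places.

Δθ = 0.214602 − -0.785398 = 1.000000
ω = Δθ/dt = 1.000000/2.0 = 0.5000
R = Δx/(sin θ' − sin θ) = -3.5000
v = R·ω = -3.5000·0.5000 = -1.7500

v = -1.7500, ω = 0.5000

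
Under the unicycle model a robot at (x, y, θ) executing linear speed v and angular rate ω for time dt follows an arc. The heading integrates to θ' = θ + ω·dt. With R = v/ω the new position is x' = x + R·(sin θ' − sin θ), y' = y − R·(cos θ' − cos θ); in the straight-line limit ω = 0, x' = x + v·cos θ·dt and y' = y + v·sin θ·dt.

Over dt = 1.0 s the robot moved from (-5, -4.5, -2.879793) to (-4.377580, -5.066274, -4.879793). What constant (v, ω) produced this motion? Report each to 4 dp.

Δθ = -4.879793 − -2.879793 = -2.000000
ω = Δθ/dt = -2.000000/1.0 = -2.0000
R = Δx/(sin θ' − sin θ) = 0.5000
v = R·ω = 0.5000·-2.0000 = -1.0000

v = -1.0000, ω = -2.0000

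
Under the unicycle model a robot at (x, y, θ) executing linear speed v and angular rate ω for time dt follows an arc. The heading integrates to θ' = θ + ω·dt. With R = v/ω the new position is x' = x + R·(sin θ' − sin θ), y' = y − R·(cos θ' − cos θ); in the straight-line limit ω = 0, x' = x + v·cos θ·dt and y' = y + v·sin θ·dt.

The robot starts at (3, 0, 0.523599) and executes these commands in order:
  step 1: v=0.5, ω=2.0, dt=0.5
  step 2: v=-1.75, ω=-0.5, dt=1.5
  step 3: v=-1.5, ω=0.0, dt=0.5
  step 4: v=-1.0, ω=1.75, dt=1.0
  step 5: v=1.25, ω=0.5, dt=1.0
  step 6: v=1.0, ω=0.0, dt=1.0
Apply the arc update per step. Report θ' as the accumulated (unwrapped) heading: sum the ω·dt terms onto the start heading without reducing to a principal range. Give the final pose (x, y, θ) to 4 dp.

step 1: θ'=1.5236 (R=0.2500) → pose (3.1247, 0.2047, 1.5236)
step 2: θ'=0.7736 (R=3.5000) → pose (2.0741, -2.1341, 0.7736)
step 3: θ'=0.7736 (straight) → pose (1.5376, -2.6581, 0.7736)
step 4: θ'=2.5236 (R=-0.5714) → pose (1.6057, -3.5326, 2.5236)
step 5: θ'=3.0236 (R=2.5000) → pose (0.4515, -3.0876, 3.0236)
step 6: θ'=3.0236 (straight) → pose (-0.5415, -2.9699, 3.0236)

(-0.5415, -2.9699, 3.0236)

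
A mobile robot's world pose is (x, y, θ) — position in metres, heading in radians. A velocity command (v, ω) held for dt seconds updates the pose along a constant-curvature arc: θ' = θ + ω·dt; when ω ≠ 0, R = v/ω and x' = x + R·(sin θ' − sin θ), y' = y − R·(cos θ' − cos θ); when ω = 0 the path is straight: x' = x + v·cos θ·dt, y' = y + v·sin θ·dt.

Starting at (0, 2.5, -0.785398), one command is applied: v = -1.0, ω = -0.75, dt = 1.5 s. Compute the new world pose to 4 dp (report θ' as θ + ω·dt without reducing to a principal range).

θ' = -0.7854 + -0.75·1.5 = -1.9104
R = v/ω = -1.0/-0.75 = 1.3333
x' = 0 + 1.3333·(sin -1.9104 − sin -0.7854) = -0.3144
y' = 2.5 − 1.3333·(cos -1.9104 − cos -0.7854) = 3.8870

(-0.3144, 3.8870, -1.9104)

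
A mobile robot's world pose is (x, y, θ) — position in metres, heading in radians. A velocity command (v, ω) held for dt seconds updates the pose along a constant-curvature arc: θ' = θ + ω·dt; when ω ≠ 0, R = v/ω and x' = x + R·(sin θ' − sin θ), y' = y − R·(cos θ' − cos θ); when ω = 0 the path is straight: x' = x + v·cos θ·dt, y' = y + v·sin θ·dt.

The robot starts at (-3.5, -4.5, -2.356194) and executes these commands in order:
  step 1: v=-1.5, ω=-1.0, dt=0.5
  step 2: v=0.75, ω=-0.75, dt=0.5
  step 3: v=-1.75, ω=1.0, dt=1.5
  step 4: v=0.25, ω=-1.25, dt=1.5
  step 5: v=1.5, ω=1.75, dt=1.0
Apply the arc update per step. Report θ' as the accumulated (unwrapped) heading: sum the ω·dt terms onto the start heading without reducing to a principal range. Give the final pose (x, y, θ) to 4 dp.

(-2.8421, -3.3661, -1.8562)

step 1: θ'=-2.8562 (R=1.5000) → pose (-2.8616, -4.1213, -2.8562)
step 2: θ'=-3.2312 (R=-1.0000) → pose (-3.2327, -4.1578, -3.2312)
step 3: θ'=-1.7312 (R=-1.7500) → pose (-1.3485, -2.6943, -1.7312)
step 4: θ'=-3.6062 (R=-0.2000) → pose (-1.6356, -2.8411, -3.6062)
step 5: θ'=-1.8562 (R=0.8571) → pose (-2.8421, -3.3661, -1.8562)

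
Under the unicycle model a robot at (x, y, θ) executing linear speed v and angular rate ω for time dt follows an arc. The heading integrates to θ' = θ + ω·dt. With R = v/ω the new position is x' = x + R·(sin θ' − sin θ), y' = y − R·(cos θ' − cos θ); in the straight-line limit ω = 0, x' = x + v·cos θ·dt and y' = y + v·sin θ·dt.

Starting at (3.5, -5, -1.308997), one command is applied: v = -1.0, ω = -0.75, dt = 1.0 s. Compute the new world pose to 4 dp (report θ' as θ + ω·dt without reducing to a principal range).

(3.6103, -4.0295, -2.0590)

θ' = -1.3090 + -0.75·1.0 = -2.0590
R = v/ω = -1.0/-0.75 = 1.3333
x' = 3.5 + 1.3333·(sin -2.0590 − sin -1.3090) = 3.6103
y' = -5 − 1.3333·(cos -2.0590 − cos -1.3090) = -4.0295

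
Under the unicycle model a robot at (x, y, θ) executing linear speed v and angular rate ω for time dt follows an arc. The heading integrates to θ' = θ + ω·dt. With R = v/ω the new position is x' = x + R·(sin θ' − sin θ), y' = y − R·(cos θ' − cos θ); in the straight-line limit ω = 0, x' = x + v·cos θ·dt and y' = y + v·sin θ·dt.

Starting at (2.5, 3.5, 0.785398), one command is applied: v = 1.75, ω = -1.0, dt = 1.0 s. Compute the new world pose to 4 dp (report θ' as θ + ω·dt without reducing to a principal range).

(4.1101, 3.9724, -0.2146)

θ' = 0.7854 + -1.0·1.0 = -0.2146
R = v/ω = 1.75/-1.0 = -1.7500
x' = 2.5 + -1.7500·(sin -0.2146 − sin 0.7854) = 4.1101
y' = 3.5 − -1.7500·(cos -0.2146 − cos 0.7854) = 3.9724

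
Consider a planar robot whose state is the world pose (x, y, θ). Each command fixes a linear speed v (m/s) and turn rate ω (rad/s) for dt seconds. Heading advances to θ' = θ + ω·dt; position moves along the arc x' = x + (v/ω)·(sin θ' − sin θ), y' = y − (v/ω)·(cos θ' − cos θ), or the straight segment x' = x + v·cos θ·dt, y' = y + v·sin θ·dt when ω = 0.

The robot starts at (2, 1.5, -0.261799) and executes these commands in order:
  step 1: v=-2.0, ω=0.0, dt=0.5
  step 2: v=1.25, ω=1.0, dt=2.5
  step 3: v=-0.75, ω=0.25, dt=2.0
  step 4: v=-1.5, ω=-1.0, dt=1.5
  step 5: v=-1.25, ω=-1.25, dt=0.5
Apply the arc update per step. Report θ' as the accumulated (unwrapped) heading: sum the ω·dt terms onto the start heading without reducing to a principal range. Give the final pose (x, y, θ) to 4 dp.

step 1: θ'=-0.2618 (straight) → pose (1.0341, 1.7588, -0.2618)
step 2: θ'=2.2382 (R=1.2500) → pose (2.3394, 3.7399, 2.2382)
step 3: θ'=2.7382 (R=-3.0000) → pose (3.5181, 2.8376, 2.7382)
step 4: θ'=1.2382 (R=1.5000) → pose (4.3470, 0.9682, 1.2382)
step 5: θ'=0.6132 (R=1.0000) → pose (3.9773, 0.4769, 0.6132)

(3.9773, 0.4769, 0.6132)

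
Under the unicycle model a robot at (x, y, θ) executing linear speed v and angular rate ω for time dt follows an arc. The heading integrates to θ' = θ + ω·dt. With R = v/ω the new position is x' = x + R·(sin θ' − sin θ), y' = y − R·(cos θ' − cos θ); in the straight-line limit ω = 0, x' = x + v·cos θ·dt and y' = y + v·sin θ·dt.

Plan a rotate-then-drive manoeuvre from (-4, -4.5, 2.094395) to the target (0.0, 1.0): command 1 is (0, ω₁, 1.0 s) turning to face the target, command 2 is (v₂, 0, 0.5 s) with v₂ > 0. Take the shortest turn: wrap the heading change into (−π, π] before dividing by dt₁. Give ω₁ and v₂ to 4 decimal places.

heading to target = atan2(1−-4.5, 0−-4) = 0.9420
Δθ = wrap(0.9420 − 2.0944) = -1.1524; ω₁ = Δθ/dt₁ = -1.1524
distance = √((0−-4)² + (1−-4.5)²) = 6.8007; v₂ = distance/dt₂ = 13.6015

ω₁ = -1.1524, v₂ = 13.6015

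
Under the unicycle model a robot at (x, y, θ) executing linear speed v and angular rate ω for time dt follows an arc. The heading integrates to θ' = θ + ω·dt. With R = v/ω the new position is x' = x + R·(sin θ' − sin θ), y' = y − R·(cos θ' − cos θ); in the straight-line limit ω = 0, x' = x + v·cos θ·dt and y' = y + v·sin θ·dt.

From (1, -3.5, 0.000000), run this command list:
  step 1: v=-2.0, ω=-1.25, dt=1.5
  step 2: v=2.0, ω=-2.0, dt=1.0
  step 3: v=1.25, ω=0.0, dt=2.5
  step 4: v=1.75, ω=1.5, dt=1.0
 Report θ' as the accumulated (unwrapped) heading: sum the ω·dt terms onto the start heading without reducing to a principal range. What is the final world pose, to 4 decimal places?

(-6.0619, 0.2014, -2.3750)

step 1: θ'=-1.8750 (R=1.6000) → pose (-0.5265, -1.4207, -1.8750)
step 2: θ'=-3.8750 (R=-1.0000) → pose (-2.1500, -1.8641, -3.8750)
step 3: θ'=-3.8750 (straight) → pose (-4.4716, 0.2278, -3.8750)
step 4: θ'=-2.3750 (R=1.1667) → pose (-6.0619, 0.2014, -2.3750)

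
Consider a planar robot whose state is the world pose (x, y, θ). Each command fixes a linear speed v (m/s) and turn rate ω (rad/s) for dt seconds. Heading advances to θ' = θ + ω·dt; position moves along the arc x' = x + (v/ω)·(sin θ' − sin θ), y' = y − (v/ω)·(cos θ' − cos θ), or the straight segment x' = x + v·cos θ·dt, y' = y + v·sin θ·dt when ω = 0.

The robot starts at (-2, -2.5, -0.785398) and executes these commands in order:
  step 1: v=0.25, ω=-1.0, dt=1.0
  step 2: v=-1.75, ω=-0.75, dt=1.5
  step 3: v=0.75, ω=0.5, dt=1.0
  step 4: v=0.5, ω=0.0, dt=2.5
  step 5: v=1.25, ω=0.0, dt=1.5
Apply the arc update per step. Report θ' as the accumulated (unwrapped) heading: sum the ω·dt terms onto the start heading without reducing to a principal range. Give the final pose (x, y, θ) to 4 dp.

(-3.1715, -3.3859, -2.4104)

step 1: θ'=-1.7854 (R=-0.2500) → pose (-1.9325, -2.7300, -1.7854)
step 2: θ'=-2.9104 (R=2.3333) → pose (-0.1874, -0.9557, -2.9104)
step 3: θ'=-2.4104 (R=1.5000) → pose (-0.8453, -1.2992, -2.4104)
step 4: θ'=-2.4104 (straight) → pose (-1.7758, -2.1339, -2.4104)
step 5: θ'=-2.4104 (straight) → pose (-3.1715, -3.3859, -2.4104)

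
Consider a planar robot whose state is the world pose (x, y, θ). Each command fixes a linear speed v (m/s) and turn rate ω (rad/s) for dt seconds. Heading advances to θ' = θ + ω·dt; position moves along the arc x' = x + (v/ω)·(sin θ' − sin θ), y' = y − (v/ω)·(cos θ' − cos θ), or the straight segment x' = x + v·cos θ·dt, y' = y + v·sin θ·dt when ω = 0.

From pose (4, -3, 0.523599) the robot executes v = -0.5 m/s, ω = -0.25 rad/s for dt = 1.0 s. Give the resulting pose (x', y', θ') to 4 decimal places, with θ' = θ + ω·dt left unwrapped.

(3.5404, -3.1936, 0.2736)

θ' = 0.5236 + -0.25·1.0 = 0.2736
R = v/ω = -0.5/-0.25 = 2.0000
x' = 4 + 2.0000·(sin 0.2736 − sin 0.5236) = 3.5404
y' = -3 − 2.0000·(cos 0.2736 − cos 0.5236) = -3.1936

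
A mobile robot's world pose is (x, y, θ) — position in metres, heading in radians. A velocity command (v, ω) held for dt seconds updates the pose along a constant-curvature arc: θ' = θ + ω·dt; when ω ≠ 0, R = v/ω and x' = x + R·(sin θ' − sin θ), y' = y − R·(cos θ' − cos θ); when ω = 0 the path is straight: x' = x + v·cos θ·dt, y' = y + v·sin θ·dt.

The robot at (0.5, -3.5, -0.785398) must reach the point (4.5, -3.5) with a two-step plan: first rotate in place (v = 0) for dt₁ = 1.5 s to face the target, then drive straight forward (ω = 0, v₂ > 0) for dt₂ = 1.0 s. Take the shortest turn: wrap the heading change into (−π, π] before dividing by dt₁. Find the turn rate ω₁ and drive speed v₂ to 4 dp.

ω₁ = 0.5236, v₂ = 4.0000

heading to target = atan2(-3.5−-3.5, 4.5−0.5) = 0.0000
Δθ = wrap(0.0000 − -0.7854) = 0.7854; ω₁ = Δθ/dt₁ = 0.5236
distance = √((4.5−0.5)² + (-3.5−-3.5)²) = 4.0000; v₂ = distance/dt₂ = 4.0000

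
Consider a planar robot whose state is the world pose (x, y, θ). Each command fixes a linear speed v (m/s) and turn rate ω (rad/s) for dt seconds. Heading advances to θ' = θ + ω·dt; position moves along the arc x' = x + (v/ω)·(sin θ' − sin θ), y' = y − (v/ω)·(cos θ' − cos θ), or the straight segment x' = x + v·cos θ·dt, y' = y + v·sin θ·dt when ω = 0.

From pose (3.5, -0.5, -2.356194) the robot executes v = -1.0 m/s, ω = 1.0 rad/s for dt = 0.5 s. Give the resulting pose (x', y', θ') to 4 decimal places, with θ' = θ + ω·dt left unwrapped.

(3.7524, -0.0744, -1.8562)

θ' = -2.3562 + 1.0·0.5 = -1.8562
R = v/ω = -1.0/1.0 = -1.0000
x' = 3.5 + -1.0000·(sin -1.8562 − sin -2.3562) = 3.7524
y' = -0.5 − -1.0000·(cos -1.8562 − cos -2.3562) = -0.0744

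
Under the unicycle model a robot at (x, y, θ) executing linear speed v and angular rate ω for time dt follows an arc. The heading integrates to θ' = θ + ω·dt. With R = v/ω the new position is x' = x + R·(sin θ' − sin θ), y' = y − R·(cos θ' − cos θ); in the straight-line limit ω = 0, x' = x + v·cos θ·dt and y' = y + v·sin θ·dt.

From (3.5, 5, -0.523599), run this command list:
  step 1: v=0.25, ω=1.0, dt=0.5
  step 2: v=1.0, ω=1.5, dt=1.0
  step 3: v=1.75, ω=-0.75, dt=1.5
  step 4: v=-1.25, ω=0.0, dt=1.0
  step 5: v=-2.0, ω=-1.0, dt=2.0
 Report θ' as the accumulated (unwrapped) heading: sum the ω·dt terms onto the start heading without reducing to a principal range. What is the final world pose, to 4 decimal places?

step 1: θ'=-0.0236 (R=0.2500) → pose (3.6191, 4.9666, -0.0236)
step 2: θ'=1.4764 (R=0.6667) → pose (4.2985, 5.5702, 1.4764)
step 3: θ'=0.3514 (R=-2.3333) → pose (5.8183, 7.5410, 0.3514)
step 4: θ'=0.3514 (straight) → pose (4.6447, 7.1108, 0.3514)
step 5: θ'=-1.6486 (R=2.0000) → pose (1.9623, 9.1440, -1.6486)

(1.9623, 9.1440, -1.6486)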